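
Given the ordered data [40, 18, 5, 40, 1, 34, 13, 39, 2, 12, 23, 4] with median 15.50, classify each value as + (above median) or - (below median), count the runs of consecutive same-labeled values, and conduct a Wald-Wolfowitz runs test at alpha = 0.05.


Step 1: Compute median = 15.50; label A = above, B = below.
Labels in order: AABABABABBAB  (n_A = 6, n_B = 6)
Step 2: Count runs R = 10.
Step 3: Under H0 (random ordering), E[R] = 2*n_A*n_B/(n_A+n_B) + 1 = 2*6*6/12 + 1 = 7.0000.
        Var[R] = 2*n_A*n_B*(2*n_A*n_B - n_A - n_B) / ((n_A+n_B)^2 * (n_A+n_B-1)) = 4320/1584 = 2.7273.
        SD[R] = 1.6514.
Step 4: Continuity-corrected z = (R - 0.5 - E[R]) / SD[R] = (10 - 0.5 - 7.0000) / 1.6514 = 1.5138.
Step 5: Two-sided p-value via normal approximation = 2*(1 - Phi(|z|)) = 0.130070.
Step 6: alpha = 0.05. fail to reject H0.

R = 10, z = 1.5138, p = 0.130070, fail to reject H0.


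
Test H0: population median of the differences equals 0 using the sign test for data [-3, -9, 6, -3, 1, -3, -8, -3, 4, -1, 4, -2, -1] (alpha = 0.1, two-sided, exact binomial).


Step 1: Discard zero differences. Original n = 13; n_eff = number of nonzero differences = 13.
Nonzero differences (with sign): -3, -9, +6, -3, +1, -3, -8, -3, +4, -1, +4, -2, -1
Step 2: Count signs: positive = 4, negative = 9.
Step 3: Under H0: P(positive) = 0.5, so the number of positives S ~ Bin(13, 0.5).
Step 4: Two-sided exact p-value = sum of Bin(13,0.5) probabilities at or below the observed probability = 0.266846.
Step 5: alpha = 0.1. fail to reject H0.

n_eff = 13, pos = 4, neg = 9, p = 0.266846, fail to reject H0.


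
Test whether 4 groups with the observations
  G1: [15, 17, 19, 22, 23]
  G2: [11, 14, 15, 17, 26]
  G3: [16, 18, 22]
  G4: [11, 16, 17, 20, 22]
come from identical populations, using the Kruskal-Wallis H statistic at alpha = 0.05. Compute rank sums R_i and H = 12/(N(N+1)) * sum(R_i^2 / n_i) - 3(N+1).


Step 1: Combine all N = 18 observations and assign midranks.
sorted (value, group, rank): (11,G2,1.5), (11,G4,1.5), (14,G2,3), (15,G1,4.5), (15,G2,4.5), (16,G3,6.5), (16,G4,6.5), (17,G1,9), (17,G2,9), (17,G4,9), (18,G3,11), (19,G1,12), (20,G4,13), (22,G1,15), (22,G3,15), (22,G4,15), (23,G1,17), (26,G2,18)
Step 2: Sum ranks within each group.
R_1 = 57.5 (n_1 = 5)
R_2 = 36 (n_2 = 5)
R_3 = 32.5 (n_3 = 3)
R_4 = 45 (n_4 = 5)
Step 3: H = 12/(N(N+1)) * sum(R_i^2/n_i) - 3(N+1)
     = 12/(18*19) * (57.5^2/5 + 36^2/5 + 32.5^2/3 + 45^2/5) - 3*19
     = 0.035088 * 1677.53 - 57
     = 1.860819.
Step 4: Ties present; correction factor C = 1 - 66/(18^3 - 18) = 0.988648. Corrected H = 1.860819 / 0.988648 = 1.882185.
Step 5: Under H0, H ~ chi^2(3); p-value = 0.597216.
Step 6: alpha = 0.05. fail to reject H0.

H = 1.8822, df = 3, p = 0.597216, fail to reject H0.


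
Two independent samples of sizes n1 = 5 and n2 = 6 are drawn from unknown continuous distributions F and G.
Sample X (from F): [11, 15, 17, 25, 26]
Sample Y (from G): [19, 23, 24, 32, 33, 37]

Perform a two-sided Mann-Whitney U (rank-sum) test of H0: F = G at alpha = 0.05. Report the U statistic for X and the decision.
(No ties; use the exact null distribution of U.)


Step 1: Combine and sort all 11 observations; assign midranks.
sorted (value, group): (11,X), (15,X), (17,X), (19,Y), (23,Y), (24,Y), (25,X), (26,X), (32,Y), (33,Y), (37,Y)
ranks: 11->1, 15->2, 17->3, 19->4, 23->5, 24->6, 25->7, 26->8, 32->9, 33->10, 37->11
Step 2: Rank sum for X: R1 = 1 + 2 + 3 + 7 + 8 = 21.
Step 3: U_X = R1 - n1(n1+1)/2 = 21 - 5*6/2 = 21 - 15 = 6.
       U_Y = n1*n2 - U_X = 30 - 6 = 24.
Step 4: No ties, so the exact null distribution of U (based on enumerating the C(11,5) = 462 equally likely rank assignments) gives the two-sided p-value.
Step 5: p-value = 0.125541; compare to alpha = 0.05. fail to reject H0.

U_X = 6, p = 0.125541, fail to reject H0 at alpha = 0.05.


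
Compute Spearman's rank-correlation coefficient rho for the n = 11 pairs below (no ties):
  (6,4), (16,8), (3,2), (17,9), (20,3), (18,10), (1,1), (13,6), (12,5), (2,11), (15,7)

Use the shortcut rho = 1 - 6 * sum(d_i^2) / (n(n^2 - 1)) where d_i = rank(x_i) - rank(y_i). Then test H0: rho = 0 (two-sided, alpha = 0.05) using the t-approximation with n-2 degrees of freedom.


Step 1: Rank x and y separately (midranks; no ties here).
rank(x): 6->4, 16->8, 3->3, 17->9, 20->11, 18->10, 1->1, 13->6, 12->5, 2->2, 15->7
rank(y): 4->4, 8->8, 2->2, 9->9, 3->3, 10->10, 1->1, 6->6, 5->5, 11->11, 7->7
Step 2: d_i = R_x(i) - R_y(i); compute d_i^2.
  (4-4)^2=0, (8-8)^2=0, (3-2)^2=1, (9-9)^2=0, (11-3)^2=64, (10-10)^2=0, (1-1)^2=0, (6-6)^2=0, (5-5)^2=0, (2-11)^2=81, (7-7)^2=0
sum(d^2) = 146.
Step 3: rho = 1 - 6*146 / (11*(11^2 - 1)) = 1 - 876/1320 = 0.336364.
Step 4: Under H0, t = rho * sqrt((n-2)/(1-rho^2)) = 1.0715 ~ t(9).
Step 5: Two-sided p-value from the t-distribution with 9 df = 0.311824.
Step 6: alpha = 0.05. fail to reject H0.

rho = 0.3364, p = 0.311824, fail to reject H0 at alpha = 0.05.


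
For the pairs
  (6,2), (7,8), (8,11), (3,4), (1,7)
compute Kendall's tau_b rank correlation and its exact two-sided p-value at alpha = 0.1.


Step 1: Enumerate the 10 unordered pairs (i,j) with i<j and classify each by sign(x_j-x_i) * sign(y_j-y_i).
  (1,2):dx=+1,dy=+6->C; (1,3):dx=+2,dy=+9->C; (1,4):dx=-3,dy=+2->D; (1,5):dx=-5,dy=+5->D
  (2,3):dx=+1,dy=+3->C; (2,4):dx=-4,dy=-4->C; (2,5):dx=-6,dy=-1->C; (3,4):dx=-5,dy=-7->C
  (3,5):dx=-7,dy=-4->C; (4,5):dx=-2,dy=+3->D
Step 2: C = 7, D = 3, total pairs = 10.
Step 3: tau = (C - D)/(n(n-1)/2) = (7 - 3)/10 = 0.400000.
Step 4: Exact two-sided p-value (enumerate n! = 120 permutations of y under H0): p = 0.483333.
Step 5: alpha = 0.1. fail to reject H0.

tau_b = 0.4000 (C=7, D=3), p = 0.483333, fail to reject H0.


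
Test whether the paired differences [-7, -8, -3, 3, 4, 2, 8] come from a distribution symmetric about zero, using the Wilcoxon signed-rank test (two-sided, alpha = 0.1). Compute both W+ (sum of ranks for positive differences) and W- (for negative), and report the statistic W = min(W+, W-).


Step 1: Drop any zero differences (none here) and take |d_i|.
|d| = [7, 8, 3, 3, 4, 2, 8]
Step 2: Midrank |d_i| (ties get averaged ranks).
ranks: |7|->5, |8|->6.5, |3|->2.5, |3|->2.5, |4|->4, |2|->1, |8|->6.5
Step 3: Attach original signs; sum ranks with positive sign and with negative sign.
W+ = 2.5 + 4 + 1 + 6.5 = 14
W- = 5 + 6.5 + 2.5 = 14
(Check: W+ + W- = 28 should equal n(n+1)/2 = 28.)
Step 4: Test statistic W = min(W+, W-) = 14.
Step 5: Ties in |d|, so use the tie-corrected normal approximation.
        E[W] = n(n+1)/4 = 7*8/4 = 14.
        Tie groups: |d|=3 (t=2), |d|=8 (t=2); sum(t^3 - t) = 12.
        Var[W] = n(n+1)(2n+1)/24 - sum(t^3-t)/48 = 840/24 - 12/48 = 34.75.
        z = (W - E[W]) / sqrt(Var[W]) = (14 - 14) / 5.8949 = 0.0000.
        Two-sided p = 2*Phi(z) = 1.000000.
Step 6: alpha = 0.1. fail to reject H0.

W+ = 14, W- = 14, W = min = 14, p = 1.000000, fail to reject H0.


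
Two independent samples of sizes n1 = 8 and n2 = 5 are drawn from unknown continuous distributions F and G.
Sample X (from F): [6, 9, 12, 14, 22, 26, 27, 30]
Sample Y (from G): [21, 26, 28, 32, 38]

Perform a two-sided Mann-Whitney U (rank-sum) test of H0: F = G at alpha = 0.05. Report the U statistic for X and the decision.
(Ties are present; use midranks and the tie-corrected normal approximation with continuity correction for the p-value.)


Step 1: Combine and sort all 13 observations; assign midranks.
sorted (value, group): (6,X), (9,X), (12,X), (14,X), (21,Y), (22,X), (26,X), (26,Y), (27,X), (28,Y), (30,X), (32,Y), (38,Y)
ranks: 6->1, 9->2, 12->3, 14->4, 21->5, 22->6, 26->7.5, 26->7.5, 27->9, 28->10, 30->11, 32->12, 38->13
Step 2: Rank sum for X: R1 = 1 + 2 + 3 + 4 + 6 + 7.5 + 9 + 11 = 43.5.
Step 3: U_X = R1 - n1(n1+1)/2 = 43.5 - 8*9/2 = 43.5 - 36 = 7.5.
       U_Y = n1*n2 - U_X = 40 - 7.5 = 32.5.
Step 4: Ties are present, so use the tie-corrected normal approximation (with continuity correction) for the p-value.
Step 5: p-value = 0.078571; compare to alpha = 0.05. fail to reject H0.

U_X = 7.5, p = 0.078571, fail to reject H0 at alpha = 0.05.


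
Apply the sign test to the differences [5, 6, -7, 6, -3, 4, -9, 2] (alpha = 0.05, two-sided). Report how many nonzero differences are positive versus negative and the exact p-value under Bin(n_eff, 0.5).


Step 1: Discard zero differences. Original n = 8; n_eff = number of nonzero differences = 8.
Nonzero differences (with sign): +5, +6, -7, +6, -3, +4, -9, +2
Step 2: Count signs: positive = 5, negative = 3.
Step 3: Under H0: P(positive) = 0.5, so the number of positives S ~ Bin(8, 0.5).
Step 4: Two-sided exact p-value = sum of Bin(8,0.5) probabilities at or below the observed probability = 0.726562.
Step 5: alpha = 0.05. fail to reject H0.

n_eff = 8, pos = 5, neg = 3, p = 0.726562, fail to reject H0.


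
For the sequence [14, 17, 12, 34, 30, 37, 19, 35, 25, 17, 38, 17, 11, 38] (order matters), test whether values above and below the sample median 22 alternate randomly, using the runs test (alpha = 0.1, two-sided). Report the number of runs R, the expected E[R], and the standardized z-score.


Step 1: Compute median = 22; label A = above, B = below.
Labels in order: BBBAAABAABABBA  (n_A = 7, n_B = 7)
Step 2: Count runs R = 8.
Step 3: Under H0 (random ordering), E[R] = 2*n_A*n_B/(n_A+n_B) + 1 = 2*7*7/14 + 1 = 8.0000.
        Var[R] = 2*n_A*n_B*(2*n_A*n_B - n_A - n_B) / ((n_A+n_B)^2 * (n_A+n_B-1)) = 8232/2548 = 3.2308.
        SD[R] = 1.7974.
Step 4: R = E[R], so z = 0 with no continuity correction.
Step 5: Two-sided p-value via normal approximation = 2*(1 - Phi(|z|)) = 1.000000.
Step 6: alpha = 0.1. fail to reject H0.

R = 8, z = 0.0000, p = 1.000000, fail to reject H0.


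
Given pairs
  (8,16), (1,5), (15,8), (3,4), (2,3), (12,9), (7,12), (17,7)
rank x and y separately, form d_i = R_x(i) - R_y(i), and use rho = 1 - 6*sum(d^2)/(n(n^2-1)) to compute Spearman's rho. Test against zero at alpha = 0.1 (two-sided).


Step 1: Rank x and y separately (midranks; no ties here).
rank(x): 8->5, 1->1, 15->7, 3->3, 2->2, 12->6, 7->4, 17->8
rank(y): 16->8, 5->3, 8->5, 4->2, 3->1, 9->6, 12->7, 7->4
Step 2: d_i = R_x(i) - R_y(i); compute d_i^2.
  (5-8)^2=9, (1-3)^2=4, (7-5)^2=4, (3-2)^2=1, (2-1)^2=1, (6-6)^2=0, (4-7)^2=9, (8-4)^2=16
sum(d^2) = 44.
Step 3: rho = 1 - 6*44 / (8*(8^2 - 1)) = 1 - 264/504 = 0.476190.
Step 4: Under H0, t = rho * sqrt((n-2)/(1-rho^2)) = 1.3265 ~ t(6).
Step 5: Two-sided p-value from the t-distribution with 6 df = 0.232936.
Step 6: alpha = 0.1. fail to reject H0.

rho = 0.4762, p = 0.232936, fail to reject H0 at alpha = 0.1.


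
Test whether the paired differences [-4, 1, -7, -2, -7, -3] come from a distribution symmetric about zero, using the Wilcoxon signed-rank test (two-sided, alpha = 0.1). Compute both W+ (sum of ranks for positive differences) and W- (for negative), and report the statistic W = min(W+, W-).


Step 1: Drop any zero differences (none here) and take |d_i|.
|d| = [4, 1, 7, 2, 7, 3]
Step 2: Midrank |d_i| (ties get averaged ranks).
ranks: |4|->4, |1|->1, |7|->5.5, |2|->2, |7|->5.5, |3|->3
Step 3: Attach original signs; sum ranks with positive sign and with negative sign.
W+ = 1 = 1
W- = 4 + 5.5 + 2 + 5.5 + 3 = 20
(Check: W+ + W- = 21 should equal n(n+1)/2 = 21.)
Step 4: Test statistic W = min(W+, W-) = 1.
Step 5: Ties in |d|, so use the tie-corrected normal approximation.
        E[W] = n(n+1)/4 = 6*7/4 = 10.5.
        Tie groups: |d|=7 (t=2); sum(t^3 - t) = 6.
        Var[W] = n(n+1)(2n+1)/24 - sum(t^3-t)/48 = 546/24 - 6/48 = 22.625.
        z = (W - E[W]) / sqrt(Var[W]) = (1 - 10.5) / 4.7566 = -1.9972.
        Two-sided p = 2*Phi(z) = 0.045800.
Step 6: alpha = 0.1. reject H0.

W+ = 1, W- = 20, W = min = 1, p = 0.045800, reject H0.


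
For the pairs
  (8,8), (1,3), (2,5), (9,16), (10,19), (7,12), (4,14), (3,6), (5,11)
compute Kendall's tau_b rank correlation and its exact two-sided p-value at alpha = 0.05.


Step 1: Enumerate the 36 unordered pairs (i,j) with i<j and classify each by sign(x_j-x_i) * sign(y_j-y_i).
  (1,2):dx=-7,dy=-5->C; (1,3):dx=-6,dy=-3->C; (1,4):dx=+1,dy=+8->C; (1,5):dx=+2,dy=+11->C
  (1,6):dx=-1,dy=+4->D; (1,7):dx=-4,dy=+6->D; (1,8):dx=-5,dy=-2->C; (1,9):dx=-3,dy=+3->D
  (2,3):dx=+1,dy=+2->C; (2,4):dx=+8,dy=+13->C; (2,5):dx=+9,dy=+16->C; (2,6):dx=+6,dy=+9->C
  (2,7):dx=+3,dy=+11->C; (2,8):dx=+2,dy=+3->C; (2,9):dx=+4,dy=+8->C; (3,4):dx=+7,dy=+11->C
  (3,5):dx=+8,dy=+14->C; (3,6):dx=+5,dy=+7->C; (3,7):dx=+2,dy=+9->C; (3,8):dx=+1,dy=+1->C
  (3,9):dx=+3,dy=+6->C; (4,5):dx=+1,dy=+3->C; (4,6):dx=-2,dy=-4->C; (4,7):dx=-5,dy=-2->C
  (4,8):dx=-6,dy=-10->C; (4,9):dx=-4,dy=-5->C; (5,6):dx=-3,dy=-7->C; (5,7):dx=-6,dy=-5->C
  (5,8):dx=-7,dy=-13->C; (5,9):dx=-5,dy=-8->C; (6,7):dx=-3,dy=+2->D; (6,8):dx=-4,dy=-6->C
  (6,9):dx=-2,dy=-1->C; (7,8):dx=-1,dy=-8->C; (7,9):dx=+1,dy=-3->D; (8,9):dx=+2,dy=+5->C
Step 2: C = 31, D = 5, total pairs = 36.
Step 3: tau = (C - D)/(n(n-1)/2) = (31 - 5)/36 = 0.722222.
Step 4: Exact two-sided p-value (enumerate n! = 362880 permutations of y under H0): p = 0.005886.
Step 5: alpha = 0.05. reject H0.

tau_b = 0.7222 (C=31, D=5), p = 0.005886, reject H0.


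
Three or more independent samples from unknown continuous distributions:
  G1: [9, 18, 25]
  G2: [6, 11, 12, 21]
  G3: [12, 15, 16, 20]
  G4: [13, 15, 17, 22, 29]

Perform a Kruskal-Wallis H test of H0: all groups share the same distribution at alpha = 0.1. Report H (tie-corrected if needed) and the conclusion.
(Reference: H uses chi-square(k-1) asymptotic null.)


Step 1: Combine all N = 16 observations and assign midranks.
sorted (value, group, rank): (6,G2,1), (9,G1,2), (11,G2,3), (12,G2,4.5), (12,G3,4.5), (13,G4,6), (15,G3,7.5), (15,G4,7.5), (16,G3,9), (17,G4,10), (18,G1,11), (20,G3,12), (21,G2,13), (22,G4,14), (25,G1,15), (29,G4,16)
Step 2: Sum ranks within each group.
R_1 = 28 (n_1 = 3)
R_2 = 21.5 (n_2 = 4)
R_3 = 33 (n_3 = 4)
R_4 = 53.5 (n_4 = 5)
Step 3: H = 12/(N(N+1)) * sum(R_i^2/n_i) - 3(N+1)
     = 12/(16*17) * (28^2/3 + 21.5^2/4 + 33^2/4 + 53.5^2/5) - 3*17
     = 0.044118 * 1221.6 - 51
     = 2.893934.
Step 4: Ties present; correction factor C = 1 - 12/(16^3 - 16) = 0.997059. Corrected H = 2.893934 / 0.997059 = 2.902471.
Step 5: Under H0, H ~ chi^2(3); p-value = 0.406908.
Step 6: alpha = 0.1. fail to reject H0.

H = 2.9025, df = 3, p = 0.406908, fail to reject H0.


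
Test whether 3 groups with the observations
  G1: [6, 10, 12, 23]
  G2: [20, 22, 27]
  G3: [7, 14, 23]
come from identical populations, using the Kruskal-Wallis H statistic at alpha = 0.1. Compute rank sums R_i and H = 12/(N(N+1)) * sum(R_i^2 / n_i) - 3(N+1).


Step 1: Combine all N = 10 observations and assign midranks.
sorted (value, group, rank): (6,G1,1), (7,G3,2), (10,G1,3), (12,G1,4), (14,G3,5), (20,G2,6), (22,G2,7), (23,G1,8.5), (23,G3,8.5), (27,G2,10)
Step 2: Sum ranks within each group.
R_1 = 16.5 (n_1 = 4)
R_2 = 23 (n_2 = 3)
R_3 = 15.5 (n_3 = 3)
Step 3: H = 12/(N(N+1)) * sum(R_i^2/n_i) - 3(N+1)
     = 12/(10*11) * (16.5^2/4 + 23^2/3 + 15.5^2/3) - 3*11
     = 0.109091 * 324.479 - 33
     = 2.397727.
Step 4: Ties present; correction factor C = 1 - 6/(10^3 - 10) = 0.993939. Corrected H = 2.397727 / 0.993939 = 2.412348.
Step 5: Under H0, H ~ chi^2(2); p-value = 0.299340.
Step 6: alpha = 0.1. fail to reject H0.

H = 2.4123, df = 2, p = 0.299340, fail to reject H0.


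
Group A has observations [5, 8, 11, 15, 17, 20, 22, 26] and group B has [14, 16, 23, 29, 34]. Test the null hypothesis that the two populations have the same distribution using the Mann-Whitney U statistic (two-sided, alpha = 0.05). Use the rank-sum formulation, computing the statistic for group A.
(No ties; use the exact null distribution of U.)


Step 1: Combine and sort all 13 observations; assign midranks.
sorted (value, group): (5,X), (8,X), (11,X), (14,Y), (15,X), (16,Y), (17,X), (20,X), (22,X), (23,Y), (26,X), (29,Y), (34,Y)
ranks: 5->1, 8->2, 11->3, 14->4, 15->5, 16->6, 17->7, 20->8, 22->9, 23->10, 26->11, 29->12, 34->13
Step 2: Rank sum for X: R1 = 1 + 2 + 3 + 5 + 7 + 8 + 9 + 11 = 46.
Step 3: U_X = R1 - n1(n1+1)/2 = 46 - 8*9/2 = 46 - 36 = 10.
       U_Y = n1*n2 - U_X = 40 - 10 = 30.
Step 4: No ties, so the exact null distribution of U (based on enumerating the C(13,8) = 1287 equally likely rank assignments) gives the two-sided p-value.
Step 5: p-value = 0.170940; compare to alpha = 0.05. fail to reject H0.

U_X = 10, p = 0.170940, fail to reject H0 at alpha = 0.05.


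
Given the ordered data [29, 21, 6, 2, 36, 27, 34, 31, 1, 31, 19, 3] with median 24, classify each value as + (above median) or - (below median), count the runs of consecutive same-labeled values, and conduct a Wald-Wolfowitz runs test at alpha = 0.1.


Step 1: Compute median = 24; label A = above, B = below.
Labels in order: ABBBAAAABABB  (n_A = 6, n_B = 6)
Step 2: Count runs R = 6.
Step 3: Under H0 (random ordering), E[R] = 2*n_A*n_B/(n_A+n_B) + 1 = 2*6*6/12 + 1 = 7.0000.
        Var[R] = 2*n_A*n_B*(2*n_A*n_B - n_A - n_B) / ((n_A+n_B)^2 * (n_A+n_B-1)) = 4320/1584 = 2.7273.
        SD[R] = 1.6514.
Step 4: Continuity-corrected z = (R + 0.5 - E[R]) / SD[R] = (6 + 0.5 - 7.0000) / 1.6514 = -0.3028.
Step 5: Two-sided p-value via normal approximation = 2*(1 - Phi(|z|)) = 0.762069.
Step 6: alpha = 0.1. fail to reject H0.

R = 6, z = -0.3028, p = 0.762069, fail to reject H0.


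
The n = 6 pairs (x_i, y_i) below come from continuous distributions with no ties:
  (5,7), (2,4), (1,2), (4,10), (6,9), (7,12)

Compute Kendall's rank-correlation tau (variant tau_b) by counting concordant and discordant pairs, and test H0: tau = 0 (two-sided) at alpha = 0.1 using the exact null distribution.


Step 1: Enumerate the 15 unordered pairs (i,j) with i<j and classify each by sign(x_j-x_i) * sign(y_j-y_i).
  (1,2):dx=-3,dy=-3->C; (1,3):dx=-4,dy=-5->C; (1,4):dx=-1,dy=+3->D; (1,5):dx=+1,dy=+2->C
  (1,6):dx=+2,dy=+5->C; (2,3):dx=-1,dy=-2->C; (2,4):dx=+2,dy=+6->C; (2,5):dx=+4,dy=+5->C
  (2,6):dx=+5,dy=+8->C; (3,4):dx=+3,dy=+8->C; (3,5):dx=+5,dy=+7->C; (3,6):dx=+6,dy=+10->C
  (4,5):dx=+2,dy=-1->D; (4,6):dx=+3,dy=+2->C; (5,6):dx=+1,dy=+3->C
Step 2: C = 13, D = 2, total pairs = 15.
Step 3: tau = (C - D)/(n(n-1)/2) = (13 - 2)/15 = 0.733333.
Step 4: Exact two-sided p-value (enumerate n! = 720 permutations of y under H0): p = 0.055556.
Step 5: alpha = 0.1. reject H0.

tau_b = 0.7333 (C=13, D=2), p = 0.055556, reject H0.


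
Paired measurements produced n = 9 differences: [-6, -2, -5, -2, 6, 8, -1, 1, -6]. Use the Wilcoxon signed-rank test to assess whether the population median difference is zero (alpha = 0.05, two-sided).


Step 1: Drop any zero differences (none here) and take |d_i|.
|d| = [6, 2, 5, 2, 6, 8, 1, 1, 6]
Step 2: Midrank |d_i| (ties get averaged ranks).
ranks: |6|->7, |2|->3.5, |5|->5, |2|->3.5, |6|->7, |8|->9, |1|->1.5, |1|->1.5, |6|->7
Step 3: Attach original signs; sum ranks with positive sign and with negative sign.
W+ = 7 + 9 + 1.5 = 17.5
W- = 7 + 3.5 + 5 + 3.5 + 1.5 + 7 = 27.5
(Check: W+ + W- = 45 should equal n(n+1)/2 = 45.)
Step 4: Test statistic W = min(W+, W-) = 17.5.
Step 5: Ties in |d|, so use the tie-corrected normal approximation.
        E[W] = n(n+1)/4 = 9*10/4 = 22.5.
        Tie groups: |d|=1 (t=2), |d|=2 (t=2), |d|=6 (t=3); sum(t^3 - t) = 36.
        Var[W] = n(n+1)(2n+1)/24 - sum(t^3-t)/48 = 1710/24 - 36/48 = 70.5.
        z = (W - E[W]) / sqrt(Var[W]) = (17.5 - 22.5) / 8.3964 = -0.5955.
        Two-sided p = 2*Phi(z) = 0.551515.
Step 6: alpha = 0.05. fail to reject H0.

W+ = 17.5, W- = 27.5, W = min = 17.5, p = 0.551515, fail to reject H0.


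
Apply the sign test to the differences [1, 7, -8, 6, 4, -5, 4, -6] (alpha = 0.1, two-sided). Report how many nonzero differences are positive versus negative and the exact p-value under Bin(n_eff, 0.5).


Step 1: Discard zero differences. Original n = 8; n_eff = number of nonzero differences = 8.
Nonzero differences (with sign): +1, +7, -8, +6, +4, -5, +4, -6
Step 2: Count signs: positive = 5, negative = 3.
Step 3: Under H0: P(positive) = 0.5, so the number of positives S ~ Bin(8, 0.5).
Step 4: Two-sided exact p-value = sum of Bin(8,0.5) probabilities at or below the observed probability = 0.726562.
Step 5: alpha = 0.1. fail to reject H0.

n_eff = 8, pos = 5, neg = 3, p = 0.726562, fail to reject H0.


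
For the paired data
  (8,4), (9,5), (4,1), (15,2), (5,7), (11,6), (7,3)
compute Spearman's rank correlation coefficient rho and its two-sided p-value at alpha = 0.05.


Step 1: Rank x and y separately (midranks; no ties here).
rank(x): 8->4, 9->5, 4->1, 15->7, 5->2, 11->6, 7->3
rank(y): 4->4, 5->5, 1->1, 2->2, 7->7, 6->6, 3->3
Step 2: d_i = R_x(i) - R_y(i); compute d_i^2.
  (4-4)^2=0, (5-5)^2=0, (1-1)^2=0, (7-2)^2=25, (2-7)^2=25, (6-6)^2=0, (3-3)^2=0
sum(d^2) = 50.
Step 3: rho = 1 - 6*50 / (7*(7^2 - 1)) = 1 - 300/336 = 0.107143.
Step 4: Under H0, t = rho * sqrt((n-2)/(1-rho^2)) = 0.2410 ~ t(5).
Step 5: Two-sided p-value from the t-distribution with 5 df = 0.819151.
Step 6: alpha = 0.05. fail to reject H0.

rho = 0.1071, p = 0.819151, fail to reject H0 at alpha = 0.05.


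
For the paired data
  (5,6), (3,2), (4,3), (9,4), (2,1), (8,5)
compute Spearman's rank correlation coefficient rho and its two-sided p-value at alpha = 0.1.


Step 1: Rank x and y separately (midranks; no ties here).
rank(x): 5->4, 3->2, 4->3, 9->6, 2->1, 8->5
rank(y): 6->6, 2->2, 3->3, 4->4, 1->1, 5->5
Step 2: d_i = R_x(i) - R_y(i); compute d_i^2.
  (4-6)^2=4, (2-2)^2=0, (3-3)^2=0, (6-4)^2=4, (1-1)^2=0, (5-5)^2=0
sum(d^2) = 8.
Step 3: rho = 1 - 6*8 / (6*(6^2 - 1)) = 1 - 48/210 = 0.771429.
Step 4: Under H0, t = rho * sqrt((n-2)/(1-rho^2)) = 2.4247 ~ t(4).
Step 5: Two-sided p-value from the t-distribution with 4 df = 0.072397.
Step 6: alpha = 0.1. reject H0.

rho = 0.7714, p = 0.072397, reject H0 at alpha = 0.1.


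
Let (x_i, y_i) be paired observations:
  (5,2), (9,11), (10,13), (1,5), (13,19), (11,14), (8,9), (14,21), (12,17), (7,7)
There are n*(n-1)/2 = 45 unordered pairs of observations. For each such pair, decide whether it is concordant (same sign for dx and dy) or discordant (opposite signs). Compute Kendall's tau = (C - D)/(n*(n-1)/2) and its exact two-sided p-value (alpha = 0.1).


Step 1: Enumerate the 45 unordered pairs (i,j) with i<j and classify each by sign(x_j-x_i) * sign(y_j-y_i).
  (1,2):dx=+4,dy=+9->C; (1,3):dx=+5,dy=+11->C; (1,4):dx=-4,dy=+3->D; (1,5):dx=+8,dy=+17->C
  (1,6):dx=+6,dy=+12->C; (1,7):dx=+3,dy=+7->C; (1,8):dx=+9,dy=+19->C; (1,9):dx=+7,dy=+15->C
  (1,10):dx=+2,dy=+5->C; (2,3):dx=+1,dy=+2->C; (2,4):dx=-8,dy=-6->C; (2,5):dx=+4,dy=+8->C
  (2,6):dx=+2,dy=+3->C; (2,7):dx=-1,dy=-2->C; (2,8):dx=+5,dy=+10->C; (2,9):dx=+3,dy=+6->C
  (2,10):dx=-2,dy=-4->C; (3,4):dx=-9,dy=-8->C; (3,5):dx=+3,dy=+6->C; (3,6):dx=+1,dy=+1->C
  (3,7):dx=-2,dy=-4->C; (3,8):dx=+4,dy=+8->C; (3,9):dx=+2,dy=+4->C; (3,10):dx=-3,dy=-6->C
  (4,5):dx=+12,dy=+14->C; (4,6):dx=+10,dy=+9->C; (4,7):dx=+7,dy=+4->C; (4,8):dx=+13,dy=+16->C
  (4,9):dx=+11,dy=+12->C; (4,10):dx=+6,dy=+2->C; (5,6):dx=-2,dy=-5->C; (5,7):dx=-5,dy=-10->C
  (5,8):dx=+1,dy=+2->C; (5,9):dx=-1,dy=-2->C; (5,10):dx=-6,dy=-12->C; (6,7):dx=-3,dy=-5->C
  (6,8):dx=+3,dy=+7->C; (6,9):dx=+1,dy=+3->C; (6,10):dx=-4,dy=-7->C; (7,8):dx=+6,dy=+12->C
  (7,9):dx=+4,dy=+8->C; (7,10):dx=-1,dy=-2->C; (8,9):dx=-2,dy=-4->C; (8,10):dx=-7,dy=-14->C
  (9,10):dx=-5,dy=-10->C
Step 2: C = 44, D = 1, total pairs = 45.
Step 3: tau = (C - D)/(n(n-1)/2) = (44 - 1)/45 = 0.955556.
Step 4: Exact two-sided p-value (enumerate n! = 3628800 permutations of y under H0): p = 0.000006.
Step 5: alpha = 0.1. reject H0.

tau_b = 0.9556 (C=44, D=1), p = 0.000006, reject H0.


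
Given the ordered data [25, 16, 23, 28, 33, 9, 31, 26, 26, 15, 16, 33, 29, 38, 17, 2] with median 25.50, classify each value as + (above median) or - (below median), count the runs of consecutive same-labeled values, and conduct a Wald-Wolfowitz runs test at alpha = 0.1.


Step 1: Compute median = 25.50; label A = above, B = below.
Labels in order: BBBAABAAABBAAABB  (n_A = 8, n_B = 8)
Step 2: Count runs R = 7.
Step 3: Under H0 (random ordering), E[R] = 2*n_A*n_B/(n_A+n_B) + 1 = 2*8*8/16 + 1 = 9.0000.
        Var[R] = 2*n_A*n_B*(2*n_A*n_B - n_A - n_B) / ((n_A+n_B)^2 * (n_A+n_B-1)) = 14336/3840 = 3.7333.
        SD[R] = 1.9322.
Step 4: Continuity-corrected z = (R + 0.5 - E[R]) / SD[R] = (7 + 0.5 - 9.0000) / 1.9322 = -0.7763.
Step 5: Two-sided p-value via normal approximation = 2*(1 - Phi(|z|)) = 0.437558.
Step 6: alpha = 0.1. fail to reject H0.

R = 7, z = -0.7763, p = 0.437558, fail to reject H0.


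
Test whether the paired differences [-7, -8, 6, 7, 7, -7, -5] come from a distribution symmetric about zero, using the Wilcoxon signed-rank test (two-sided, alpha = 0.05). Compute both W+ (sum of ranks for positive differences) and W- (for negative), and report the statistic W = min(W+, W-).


Step 1: Drop any zero differences (none here) and take |d_i|.
|d| = [7, 8, 6, 7, 7, 7, 5]
Step 2: Midrank |d_i| (ties get averaged ranks).
ranks: |7|->4.5, |8|->7, |6|->2, |7|->4.5, |7|->4.5, |7|->4.5, |5|->1
Step 3: Attach original signs; sum ranks with positive sign and with negative sign.
W+ = 2 + 4.5 + 4.5 = 11
W- = 4.5 + 7 + 4.5 + 1 = 17
(Check: W+ + W- = 28 should equal n(n+1)/2 = 28.)
Step 4: Test statistic W = min(W+, W-) = 11.
Step 5: Ties in |d|, so use the tie-corrected normal approximation.
        E[W] = n(n+1)/4 = 7*8/4 = 14.
        Tie groups: |d|=7 (t=4); sum(t^3 - t) = 60.
        Var[W] = n(n+1)(2n+1)/24 - sum(t^3-t)/48 = 840/24 - 60/48 = 33.75.
        z = (W - E[W]) / sqrt(Var[W]) = (11 - 14) / 5.8095 = -0.5164.
        Two-sided p = 2*Phi(z) = 0.605577.
Step 6: alpha = 0.05. fail to reject H0.

W+ = 11, W- = 17, W = min = 11, p = 0.605577, fail to reject H0.


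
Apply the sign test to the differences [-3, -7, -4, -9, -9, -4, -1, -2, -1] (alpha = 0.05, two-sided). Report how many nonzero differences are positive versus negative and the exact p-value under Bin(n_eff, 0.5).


Step 1: Discard zero differences. Original n = 9; n_eff = number of nonzero differences = 9.
Nonzero differences (with sign): -3, -7, -4, -9, -9, -4, -1, -2, -1
Step 2: Count signs: positive = 0, negative = 9.
Step 3: Under H0: P(positive) = 0.5, so the number of positives S ~ Bin(9, 0.5).
Step 4: Two-sided exact p-value = sum of Bin(9,0.5) probabilities at or below the observed probability = 0.003906.
Step 5: alpha = 0.05. reject H0.

n_eff = 9, pos = 0, neg = 9, p = 0.003906, reject H0.


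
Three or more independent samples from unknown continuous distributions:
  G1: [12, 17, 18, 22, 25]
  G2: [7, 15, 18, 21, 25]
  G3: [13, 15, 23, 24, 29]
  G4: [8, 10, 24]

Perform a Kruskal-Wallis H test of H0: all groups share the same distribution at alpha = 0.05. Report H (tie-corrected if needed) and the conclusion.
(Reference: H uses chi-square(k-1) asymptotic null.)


Step 1: Combine all N = 18 observations and assign midranks.
sorted (value, group, rank): (7,G2,1), (8,G4,2), (10,G4,3), (12,G1,4), (13,G3,5), (15,G2,6.5), (15,G3,6.5), (17,G1,8), (18,G1,9.5), (18,G2,9.5), (21,G2,11), (22,G1,12), (23,G3,13), (24,G3,14.5), (24,G4,14.5), (25,G1,16.5), (25,G2,16.5), (29,G3,18)
Step 2: Sum ranks within each group.
R_1 = 50 (n_1 = 5)
R_2 = 44.5 (n_2 = 5)
R_3 = 57 (n_3 = 5)
R_4 = 19.5 (n_4 = 3)
Step 3: H = 12/(N(N+1)) * sum(R_i^2/n_i) - 3(N+1)
     = 12/(18*19) * (50^2/5 + 44.5^2/5 + 57^2/5 + 19.5^2/3) - 3*19
     = 0.035088 * 1672.6 - 57
     = 1.687719.
Step 4: Ties present; correction factor C = 1 - 24/(18^3 - 18) = 0.995872. Corrected H = 1.687719 / 0.995872 = 1.694715.
Step 5: Under H0, H ~ chi^2(3); p-value = 0.638109.
Step 6: alpha = 0.05. fail to reject H0.

H = 1.6947, df = 3, p = 0.638109, fail to reject H0.


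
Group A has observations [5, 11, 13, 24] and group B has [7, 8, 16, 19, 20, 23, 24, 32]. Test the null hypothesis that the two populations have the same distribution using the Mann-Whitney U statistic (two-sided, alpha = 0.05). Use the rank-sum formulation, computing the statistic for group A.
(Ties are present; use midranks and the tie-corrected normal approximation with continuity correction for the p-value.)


Step 1: Combine and sort all 12 observations; assign midranks.
sorted (value, group): (5,X), (7,Y), (8,Y), (11,X), (13,X), (16,Y), (19,Y), (20,Y), (23,Y), (24,X), (24,Y), (32,Y)
ranks: 5->1, 7->2, 8->3, 11->4, 13->5, 16->6, 19->7, 20->8, 23->9, 24->10.5, 24->10.5, 32->12
Step 2: Rank sum for X: R1 = 1 + 4 + 5 + 10.5 = 20.5.
Step 3: U_X = R1 - n1(n1+1)/2 = 20.5 - 4*5/2 = 20.5 - 10 = 10.5.
       U_Y = n1*n2 - U_X = 32 - 10.5 = 21.5.
Step 4: Ties are present, so use the tie-corrected normal approximation (with continuity correction) for the p-value.
Step 5: p-value = 0.394938; compare to alpha = 0.05. fail to reject H0.

U_X = 10.5, p = 0.394938, fail to reject H0 at alpha = 0.05.


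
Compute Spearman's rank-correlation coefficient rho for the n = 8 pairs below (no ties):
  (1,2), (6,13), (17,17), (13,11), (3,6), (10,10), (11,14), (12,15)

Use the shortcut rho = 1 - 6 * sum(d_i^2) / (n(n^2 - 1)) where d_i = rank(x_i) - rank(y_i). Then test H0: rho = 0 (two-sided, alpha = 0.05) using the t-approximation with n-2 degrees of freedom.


Step 1: Rank x and y separately (midranks; no ties here).
rank(x): 1->1, 6->3, 17->8, 13->7, 3->2, 10->4, 11->5, 12->6
rank(y): 2->1, 13->5, 17->8, 11->4, 6->2, 10->3, 14->6, 15->7
Step 2: d_i = R_x(i) - R_y(i); compute d_i^2.
  (1-1)^2=0, (3-5)^2=4, (8-8)^2=0, (7-4)^2=9, (2-2)^2=0, (4-3)^2=1, (5-6)^2=1, (6-7)^2=1
sum(d^2) = 16.
Step 3: rho = 1 - 6*16 / (8*(8^2 - 1)) = 1 - 96/504 = 0.809524.
Step 4: Under H0, t = rho * sqrt((n-2)/(1-rho^2)) = 3.3776 ~ t(6).
Step 5: Two-sided p-value from the t-distribution with 6 df = 0.014903.
Step 6: alpha = 0.05. reject H0.

rho = 0.8095, p = 0.014903, reject H0 at alpha = 0.05.


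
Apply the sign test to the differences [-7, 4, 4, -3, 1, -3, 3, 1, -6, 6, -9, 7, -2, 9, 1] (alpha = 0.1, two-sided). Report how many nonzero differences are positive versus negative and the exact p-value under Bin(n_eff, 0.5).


Step 1: Discard zero differences. Original n = 15; n_eff = number of nonzero differences = 15.
Nonzero differences (with sign): -7, +4, +4, -3, +1, -3, +3, +1, -6, +6, -9, +7, -2, +9, +1
Step 2: Count signs: positive = 9, negative = 6.
Step 3: Under H0: P(positive) = 0.5, so the number of positives S ~ Bin(15, 0.5).
Step 4: Two-sided exact p-value = sum of Bin(15,0.5) probabilities at or below the observed probability = 0.607239.
Step 5: alpha = 0.1. fail to reject H0.

n_eff = 15, pos = 9, neg = 6, p = 0.607239, fail to reject H0.


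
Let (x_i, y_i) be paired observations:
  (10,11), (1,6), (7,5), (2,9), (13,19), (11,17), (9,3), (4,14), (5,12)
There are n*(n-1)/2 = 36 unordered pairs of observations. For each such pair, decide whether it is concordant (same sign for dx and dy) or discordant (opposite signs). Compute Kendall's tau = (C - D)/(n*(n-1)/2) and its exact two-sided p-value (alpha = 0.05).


Step 1: Enumerate the 36 unordered pairs (i,j) with i<j and classify each by sign(x_j-x_i) * sign(y_j-y_i).
  (1,2):dx=-9,dy=-5->C; (1,3):dx=-3,dy=-6->C; (1,4):dx=-8,dy=-2->C; (1,5):dx=+3,dy=+8->C
  (1,6):dx=+1,dy=+6->C; (1,7):dx=-1,dy=-8->C; (1,8):dx=-6,dy=+3->D; (1,9):dx=-5,dy=+1->D
  (2,3):dx=+6,dy=-1->D; (2,4):dx=+1,dy=+3->C; (2,5):dx=+12,dy=+13->C; (2,6):dx=+10,dy=+11->C
  (2,7):dx=+8,dy=-3->D; (2,8):dx=+3,dy=+8->C; (2,9):dx=+4,dy=+6->C; (3,4):dx=-5,dy=+4->D
  (3,5):dx=+6,dy=+14->C; (3,6):dx=+4,dy=+12->C; (3,7):dx=+2,dy=-2->D; (3,8):dx=-3,dy=+9->D
  (3,9):dx=-2,dy=+7->D; (4,5):dx=+11,dy=+10->C; (4,6):dx=+9,dy=+8->C; (4,7):dx=+7,dy=-6->D
  (4,8):dx=+2,dy=+5->C; (4,9):dx=+3,dy=+3->C; (5,6):dx=-2,dy=-2->C; (5,7):dx=-4,dy=-16->C
  (5,8):dx=-9,dy=-5->C; (5,9):dx=-8,dy=-7->C; (6,7):dx=-2,dy=-14->C; (6,8):dx=-7,dy=-3->C
  (6,9):dx=-6,dy=-5->C; (7,8):dx=-5,dy=+11->D; (7,9):dx=-4,dy=+9->D; (8,9):dx=+1,dy=-2->D
Step 2: C = 24, D = 12, total pairs = 36.
Step 3: tau = (C - D)/(n(n-1)/2) = (24 - 12)/36 = 0.333333.
Step 4: Exact two-sided p-value (enumerate n! = 362880 permutations of y under H0): p = 0.259518.
Step 5: alpha = 0.05. fail to reject H0.

tau_b = 0.3333 (C=24, D=12), p = 0.259518, fail to reject H0.


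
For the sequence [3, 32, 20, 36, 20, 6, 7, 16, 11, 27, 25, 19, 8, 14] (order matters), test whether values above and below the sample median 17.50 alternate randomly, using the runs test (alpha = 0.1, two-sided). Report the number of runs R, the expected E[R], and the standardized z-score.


Step 1: Compute median = 17.50; label A = above, B = below.
Labels in order: BAAAABBBBAAABB  (n_A = 7, n_B = 7)
Step 2: Count runs R = 5.
Step 3: Under H0 (random ordering), E[R] = 2*n_A*n_B/(n_A+n_B) + 1 = 2*7*7/14 + 1 = 8.0000.
        Var[R] = 2*n_A*n_B*(2*n_A*n_B - n_A - n_B) / ((n_A+n_B)^2 * (n_A+n_B-1)) = 8232/2548 = 3.2308.
        SD[R] = 1.7974.
Step 4: Continuity-corrected z = (R + 0.5 - E[R]) / SD[R] = (5 + 0.5 - 8.0000) / 1.7974 = -1.3909.
Step 5: Two-sided p-value via normal approximation = 2*(1 - Phi(|z|)) = 0.164264.
Step 6: alpha = 0.1. fail to reject H0.

R = 5, z = -1.3909, p = 0.164264, fail to reject H0.


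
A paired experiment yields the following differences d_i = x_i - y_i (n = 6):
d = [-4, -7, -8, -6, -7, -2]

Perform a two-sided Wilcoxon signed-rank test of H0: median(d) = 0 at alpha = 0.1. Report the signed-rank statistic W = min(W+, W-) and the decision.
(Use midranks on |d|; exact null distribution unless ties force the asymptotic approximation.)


Step 1: Drop any zero differences (none here) and take |d_i|.
|d| = [4, 7, 8, 6, 7, 2]
Step 2: Midrank |d_i| (ties get averaged ranks).
ranks: |4|->2, |7|->4.5, |8|->6, |6|->3, |7|->4.5, |2|->1
Step 3: Attach original signs; sum ranks with positive sign and with negative sign.
W+ = 0 = 0
W- = 2 + 4.5 + 6 + 3 + 4.5 + 1 = 21
(Check: W+ + W- = 21 should equal n(n+1)/2 = 21.)
Step 4: Test statistic W = min(W+, W-) = 0.
Step 5: Ties in |d|, so use the tie-corrected normal approximation.
        E[W] = n(n+1)/4 = 6*7/4 = 10.5.
        Tie groups: |d|=7 (t=2); sum(t^3 - t) = 6.
        Var[W] = n(n+1)(2n+1)/24 - sum(t^3-t)/48 = 546/24 - 6/48 = 22.625.
        z = (W - E[W]) / sqrt(Var[W]) = (0 - 10.5) / 4.7566 = -2.2075.
        Two-sided p = 2*Phi(z) = 0.027281.
Step 6: alpha = 0.1. reject H0.

W+ = 0, W- = 21, W = min = 0, p = 0.027281, reject H0.


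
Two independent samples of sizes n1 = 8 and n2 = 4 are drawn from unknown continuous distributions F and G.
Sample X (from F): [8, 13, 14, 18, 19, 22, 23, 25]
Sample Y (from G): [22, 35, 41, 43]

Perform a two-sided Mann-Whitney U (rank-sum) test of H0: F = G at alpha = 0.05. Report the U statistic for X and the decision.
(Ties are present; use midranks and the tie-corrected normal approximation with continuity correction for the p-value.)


Step 1: Combine and sort all 12 observations; assign midranks.
sorted (value, group): (8,X), (13,X), (14,X), (18,X), (19,X), (22,X), (22,Y), (23,X), (25,X), (35,Y), (41,Y), (43,Y)
ranks: 8->1, 13->2, 14->3, 18->4, 19->5, 22->6.5, 22->6.5, 23->8, 25->9, 35->10, 41->11, 43->12
Step 2: Rank sum for X: R1 = 1 + 2 + 3 + 4 + 5 + 6.5 + 8 + 9 = 38.5.
Step 3: U_X = R1 - n1(n1+1)/2 = 38.5 - 8*9/2 = 38.5 - 36 = 2.5.
       U_Y = n1*n2 - U_X = 32 - 2.5 = 29.5.
Step 4: Ties are present, so use the tie-corrected normal approximation (with continuity correction) for the p-value.
Step 5: p-value = 0.026980; compare to alpha = 0.05. reject H0.

U_X = 2.5, p = 0.026980, reject H0 at alpha = 0.05.


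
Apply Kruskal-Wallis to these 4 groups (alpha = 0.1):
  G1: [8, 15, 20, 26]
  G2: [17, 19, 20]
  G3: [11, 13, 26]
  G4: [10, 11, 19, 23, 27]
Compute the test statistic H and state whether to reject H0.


Step 1: Combine all N = 15 observations and assign midranks.
sorted (value, group, rank): (8,G1,1), (10,G4,2), (11,G3,3.5), (11,G4,3.5), (13,G3,5), (15,G1,6), (17,G2,7), (19,G2,8.5), (19,G4,8.5), (20,G1,10.5), (20,G2,10.5), (23,G4,12), (26,G1,13.5), (26,G3,13.5), (27,G4,15)
Step 2: Sum ranks within each group.
R_1 = 31 (n_1 = 4)
R_2 = 26 (n_2 = 3)
R_3 = 22 (n_3 = 3)
R_4 = 41 (n_4 = 5)
Step 3: H = 12/(N(N+1)) * sum(R_i^2/n_i) - 3(N+1)
     = 12/(15*16) * (31^2/4 + 26^2/3 + 22^2/3 + 41^2/5) - 3*16
     = 0.050000 * 963.117 - 48
     = 0.155833.
Step 4: Ties present; correction factor C = 1 - 24/(15^3 - 15) = 0.992857. Corrected H = 0.155833 / 0.992857 = 0.156954.
Step 5: Under H0, H ~ chi^2(3); p-value = 0.984219.
Step 6: alpha = 0.1. fail to reject H0.

H = 0.1570, df = 3, p = 0.984219, fail to reject H0.


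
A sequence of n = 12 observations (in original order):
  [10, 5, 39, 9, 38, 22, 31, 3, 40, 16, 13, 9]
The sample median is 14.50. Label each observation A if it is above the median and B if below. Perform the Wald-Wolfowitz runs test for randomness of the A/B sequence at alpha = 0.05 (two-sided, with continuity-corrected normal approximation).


Step 1: Compute median = 14.50; label A = above, B = below.
Labels in order: BBABAAABAABB  (n_A = 6, n_B = 6)
Step 2: Count runs R = 7.
Step 3: Under H0 (random ordering), E[R] = 2*n_A*n_B/(n_A+n_B) + 1 = 2*6*6/12 + 1 = 7.0000.
        Var[R] = 2*n_A*n_B*(2*n_A*n_B - n_A - n_B) / ((n_A+n_B)^2 * (n_A+n_B-1)) = 4320/1584 = 2.7273.
        SD[R] = 1.6514.
Step 4: R = E[R], so z = 0 with no continuity correction.
Step 5: Two-sided p-value via normal approximation = 2*(1 - Phi(|z|)) = 1.000000.
Step 6: alpha = 0.05. fail to reject H0.

R = 7, z = 0.0000, p = 1.000000, fail to reject H0.


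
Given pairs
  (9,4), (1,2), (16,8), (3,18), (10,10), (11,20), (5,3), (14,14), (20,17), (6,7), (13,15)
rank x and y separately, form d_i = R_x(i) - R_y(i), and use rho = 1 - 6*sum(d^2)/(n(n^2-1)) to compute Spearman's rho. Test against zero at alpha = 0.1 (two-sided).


Step 1: Rank x and y separately (midranks; no ties here).
rank(x): 9->5, 1->1, 16->10, 3->2, 10->6, 11->7, 5->3, 14->9, 20->11, 6->4, 13->8
rank(y): 4->3, 2->1, 8->5, 18->10, 10->6, 20->11, 3->2, 14->7, 17->9, 7->4, 15->8
Step 2: d_i = R_x(i) - R_y(i); compute d_i^2.
  (5-3)^2=4, (1-1)^2=0, (10-5)^2=25, (2-10)^2=64, (6-6)^2=0, (7-11)^2=16, (3-2)^2=1, (9-7)^2=4, (11-9)^2=4, (4-4)^2=0, (8-8)^2=0
sum(d^2) = 118.
Step 3: rho = 1 - 6*118 / (11*(11^2 - 1)) = 1 - 708/1320 = 0.463636.
Step 4: Under H0, t = rho * sqrt((n-2)/(1-rho^2)) = 1.5698 ~ t(9).
Step 5: Two-sided p-value from the t-distribution with 9 df = 0.150901.
Step 6: alpha = 0.1. fail to reject H0.

rho = 0.4636, p = 0.150901, fail to reject H0 at alpha = 0.1.


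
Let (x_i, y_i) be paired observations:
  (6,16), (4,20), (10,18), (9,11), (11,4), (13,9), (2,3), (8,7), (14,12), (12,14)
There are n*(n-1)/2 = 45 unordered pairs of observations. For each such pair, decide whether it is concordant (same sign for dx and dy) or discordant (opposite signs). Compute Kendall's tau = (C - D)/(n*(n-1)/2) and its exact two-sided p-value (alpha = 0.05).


Step 1: Enumerate the 45 unordered pairs (i,j) with i<j and classify each by sign(x_j-x_i) * sign(y_j-y_i).
  (1,2):dx=-2,dy=+4->D; (1,3):dx=+4,dy=+2->C; (1,4):dx=+3,dy=-5->D; (1,5):dx=+5,dy=-12->D
  (1,6):dx=+7,dy=-7->D; (1,7):dx=-4,dy=-13->C; (1,8):dx=+2,dy=-9->D; (1,9):dx=+8,dy=-4->D
  (1,10):dx=+6,dy=-2->D; (2,3):dx=+6,dy=-2->D; (2,4):dx=+5,dy=-9->D; (2,5):dx=+7,dy=-16->D
  (2,6):dx=+9,dy=-11->D; (2,7):dx=-2,dy=-17->C; (2,8):dx=+4,dy=-13->D; (2,9):dx=+10,dy=-8->D
  (2,10):dx=+8,dy=-6->D; (3,4):dx=-1,dy=-7->C; (3,5):dx=+1,dy=-14->D; (3,6):dx=+3,dy=-9->D
  (3,7):dx=-8,dy=-15->C; (3,8):dx=-2,dy=-11->C; (3,9):dx=+4,dy=-6->D; (3,10):dx=+2,dy=-4->D
  (4,5):dx=+2,dy=-7->D; (4,6):dx=+4,dy=-2->D; (4,7):dx=-7,dy=-8->C; (4,8):dx=-1,dy=-4->C
  (4,9):dx=+5,dy=+1->C; (4,10):dx=+3,dy=+3->C; (5,6):dx=+2,dy=+5->C; (5,7):dx=-9,dy=-1->C
  (5,8):dx=-3,dy=+3->D; (5,9):dx=+3,dy=+8->C; (5,10):dx=+1,dy=+10->C; (6,7):dx=-11,dy=-6->C
  (6,8):dx=-5,dy=-2->C; (6,9):dx=+1,dy=+3->C; (6,10):dx=-1,dy=+5->D; (7,8):dx=+6,dy=+4->C
  (7,9):dx=+12,dy=+9->C; (7,10):dx=+10,dy=+11->C; (8,9):dx=+6,dy=+5->C; (8,10):dx=+4,dy=+7->C
  (9,10):dx=-2,dy=+2->D
Step 2: C = 22, D = 23, total pairs = 45.
Step 3: tau = (C - D)/(n(n-1)/2) = (22 - 23)/45 = -0.022222.
Step 4: Exact two-sided p-value (enumerate n! = 3628800 permutations of y under H0): p = 1.000000.
Step 5: alpha = 0.05. fail to reject H0.

tau_b = -0.0222 (C=22, D=23), p = 1.000000, fail to reject H0.


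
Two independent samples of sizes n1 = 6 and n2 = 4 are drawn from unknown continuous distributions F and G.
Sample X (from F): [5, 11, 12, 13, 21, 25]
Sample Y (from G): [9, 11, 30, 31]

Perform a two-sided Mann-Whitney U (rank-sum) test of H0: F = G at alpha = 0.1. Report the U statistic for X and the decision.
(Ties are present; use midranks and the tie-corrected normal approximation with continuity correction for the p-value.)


Step 1: Combine and sort all 10 observations; assign midranks.
sorted (value, group): (5,X), (9,Y), (11,X), (11,Y), (12,X), (13,X), (21,X), (25,X), (30,Y), (31,Y)
ranks: 5->1, 9->2, 11->3.5, 11->3.5, 12->5, 13->6, 21->7, 25->8, 30->9, 31->10
Step 2: Rank sum for X: R1 = 1 + 3.5 + 5 + 6 + 7 + 8 = 30.5.
Step 3: U_X = R1 - n1(n1+1)/2 = 30.5 - 6*7/2 = 30.5 - 21 = 9.5.
       U_Y = n1*n2 - U_X = 24 - 9.5 = 14.5.
Step 4: Ties are present, so use the tie-corrected normal approximation (with continuity correction) for the p-value.
Step 5: p-value = 0.668870; compare to alpha = 0.1. fail to reject H0.

U_X = 9.5, p = 0.668870, fail to reject H0 at alpha = 0.1.
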